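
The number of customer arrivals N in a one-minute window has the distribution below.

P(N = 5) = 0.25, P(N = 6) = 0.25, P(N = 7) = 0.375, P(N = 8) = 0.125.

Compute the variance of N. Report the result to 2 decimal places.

0.98

E[N] = (5)(0.25) + (6)(0.25) + (7)(0.375) + (8)(0.125) = 6.375
E[N²] = (5)²(0.25) + (6)²(0.25) + (7)²(0.375) + (8)²(0.125) = 41.625
V(N) = E[N²] − (E[N])² = 41.625 − (6.375)² = 0.984375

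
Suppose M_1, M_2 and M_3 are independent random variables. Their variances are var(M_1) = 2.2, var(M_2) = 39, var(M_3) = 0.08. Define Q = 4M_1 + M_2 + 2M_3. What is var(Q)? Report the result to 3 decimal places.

By independence, var(Q) = (4)²var(M_1) + (1)²var(M_2) + (2)²var(M_3)
= (4)²·2.2 + (1)²·39 + (2)²·0.08 = 74.52

74.520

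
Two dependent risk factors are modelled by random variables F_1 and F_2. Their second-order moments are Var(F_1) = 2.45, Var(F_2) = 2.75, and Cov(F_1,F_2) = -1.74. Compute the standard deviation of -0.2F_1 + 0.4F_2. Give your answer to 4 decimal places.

Var(-0.2F_1 + 0.4F_2) = (-0.2)²·Var(F_1) + (0.4)²·Var(F_2) + 2·(-0.2)·(0.4)·Cov(F_1,F_2)
= 0.04·2.45 + 0.16·2.75 + -0.16·-1.74 = 0.8164
sd(-0.2F_1 + 0.4F_2) = √0.8164 ≈ 0.9035

0.9035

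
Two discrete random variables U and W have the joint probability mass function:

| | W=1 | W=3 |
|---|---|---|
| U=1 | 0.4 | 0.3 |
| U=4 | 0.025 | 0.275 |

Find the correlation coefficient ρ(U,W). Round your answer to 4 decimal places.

0.4525

E[U] = 1.9,  E[W] = 2.15
E[UW] = 4.7
cov(U,W) = E[UW] − E[U]E[W] = 4.7 − (1.9)(2.15) = 0.615
Var(U) = 1.89,  Var(W) = 0.9775
ρ = 0.615 / √(1.89·0.9775) ≈ 0.4525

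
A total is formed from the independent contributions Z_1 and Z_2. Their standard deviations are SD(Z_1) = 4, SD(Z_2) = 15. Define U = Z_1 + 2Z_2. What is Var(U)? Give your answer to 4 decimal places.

Var(Z_1) = 16, Var(Z_2) = 225
By independence, Var(U) = (1)²Var(Z_1) + (2)²Var(Z_2)
= (1)²·16 + (2)²·225 = 916

916.0000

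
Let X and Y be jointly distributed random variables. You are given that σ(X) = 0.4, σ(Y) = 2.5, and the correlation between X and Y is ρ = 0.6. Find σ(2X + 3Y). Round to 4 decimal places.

Var(X) = (0.4)² = 0.16;  Var(Y) = (2.5)² = 6.25
Cov(X,Y) = ρ·σ(X)·σ(Y) = 0.6·0.4·2.5 = 0.6
Var(2X + 3Y) = (2)²·Var(X) + (3)²·Var(Y) + 2·(2)·(3)·Cov(X,Y)
= 4·0.16 + 9·6.25 + 12·0.6 = 64.09
σ(2X + 3Y) = √64.09 ≈ 8.0056

8.0056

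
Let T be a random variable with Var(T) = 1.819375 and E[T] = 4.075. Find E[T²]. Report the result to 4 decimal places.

E[T²] = Var(T) + (E[T])² = 1.819375 + (4.075)² = 18.425

18.4250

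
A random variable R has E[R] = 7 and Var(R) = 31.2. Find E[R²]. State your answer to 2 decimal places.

E[R²] = Var(R) + (E[R])² = 31.2 + (7)² = 80.2

80.20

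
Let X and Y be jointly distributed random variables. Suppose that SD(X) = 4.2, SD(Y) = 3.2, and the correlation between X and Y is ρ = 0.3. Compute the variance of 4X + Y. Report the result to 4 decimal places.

324.7360

var(X) = (4.2)² = 17.64;  var(Y) = (3.2)² = 10.24
Cov(X,Y) = ρ·SD(X)·SD(Y) = 0.3·4.2·3.2 = 4.032
var(4X + Y) = (4)²·var(X) + (1)²·var(Y) + 2·(4)·(1)·Cov(X,Y)
= 16·17.64 + 1·10.24 + 8·4.032 = 324.736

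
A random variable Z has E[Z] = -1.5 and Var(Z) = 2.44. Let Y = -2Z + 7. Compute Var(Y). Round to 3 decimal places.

9.760

Var(-2Z + 7) = (-2)²·Var(Z) = 4·2.44 = 9.76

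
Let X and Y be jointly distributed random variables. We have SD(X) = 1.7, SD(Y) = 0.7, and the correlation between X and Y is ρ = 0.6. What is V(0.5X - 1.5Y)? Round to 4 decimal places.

0.7540

V(X) = (1.7)² = 2.89;  V(Y) = (0.7)² = 0.49
cov(X,Y) = ρ·SD(X)·SD(Y) = 0.6·1.7·0.7 = 0.714
V(0.5X - 1.5Y) = (0.5)²·V(X) + (-1.5)²·V(Y) + 2·(0.5)·(-1.5)·cov(X,Y)
= 0.25·2.89 + 2.25·0.49 + -1.5·0.714 = 0.754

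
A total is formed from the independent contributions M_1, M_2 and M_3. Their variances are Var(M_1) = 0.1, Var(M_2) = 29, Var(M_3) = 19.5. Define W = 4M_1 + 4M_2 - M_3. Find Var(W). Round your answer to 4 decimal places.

485.1000

By independence, Var(W) = (4)²Var(M_1) + (4)²Var(M_2) + (-1)²Var(M_3)
= (4)²·0.1 + (4)²·29 + (-1)²·19.5 = 485.1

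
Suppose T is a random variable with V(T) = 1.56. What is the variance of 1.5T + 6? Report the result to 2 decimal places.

3.51

V(1.5T + 6) = (1.5)²·V(T) = 2.25·1.56 = 3.51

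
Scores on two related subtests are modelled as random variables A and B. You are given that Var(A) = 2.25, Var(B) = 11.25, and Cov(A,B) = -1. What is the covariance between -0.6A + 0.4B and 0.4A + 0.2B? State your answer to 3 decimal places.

Cov(-0.6A + 0.4B, 0.4A + 0.2B) = (-0.6)(0.4)Var(A) + (0.4)(0.2)Var(B) + [(-0.6)(0.2) + (0.4)(0.4)]Cov(A,B)
= -0.24·2.25 + 0.08·11.25 + 0.04·-1 = 0.32

0.320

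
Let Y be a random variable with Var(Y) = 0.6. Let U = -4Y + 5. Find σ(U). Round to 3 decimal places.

3.098

Var(-4Y + 5) = (-4)²·0.6 = 9.6
σ(U) = √9.6 ≈ 3.098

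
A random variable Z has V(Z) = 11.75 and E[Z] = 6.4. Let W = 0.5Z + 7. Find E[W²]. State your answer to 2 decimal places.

106.98

E[0.5Z + 7] = 0.5·6.4 + 7 = 10.2
V(0.5Z + 7) = (0.5)²·11.75 = 2.9375
E[W²] = V(W) + (E[W])² = 2.9375 + (10.2)² = 106.9775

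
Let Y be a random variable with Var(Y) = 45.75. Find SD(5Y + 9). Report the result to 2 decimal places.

33.82

Var(5Y + 9) = (5)²·45.75 = 1143.75
SD(5Y + 9) = √1143.75 ≈ 33.82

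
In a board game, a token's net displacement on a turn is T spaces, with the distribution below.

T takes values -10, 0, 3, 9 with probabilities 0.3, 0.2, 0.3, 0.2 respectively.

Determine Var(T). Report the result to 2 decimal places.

E[T] = (-10)(0.3) + (0)(0.2) + (3)(0.3) + (9)(0.2) = -0.3
E[T²] = (-10)²(0.3) + (0)²(0.2) + (3)²(0.3) + (9)²(0.2) = 48.9
Var(T) = E[T²] − (E[T])² = 48.9 − (-0.3)² = 48.81

48.81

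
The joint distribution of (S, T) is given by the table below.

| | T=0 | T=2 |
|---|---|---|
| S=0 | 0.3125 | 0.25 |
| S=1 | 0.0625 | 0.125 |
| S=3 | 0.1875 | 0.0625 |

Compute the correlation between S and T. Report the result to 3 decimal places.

E[S] = 0.9375,  E[T] = 0.875
E[ST] = 0.625
Cov(S,T) = E[ST] − E[S]E[T] = 0.625 − (0.9375)(0.875) = -0.1953125
var(S) = 1.55859375,  var(T) = 0.984375
ρ = -0.1953125 / √(1.55859375·0.984375) ≈ -0.158

-0.158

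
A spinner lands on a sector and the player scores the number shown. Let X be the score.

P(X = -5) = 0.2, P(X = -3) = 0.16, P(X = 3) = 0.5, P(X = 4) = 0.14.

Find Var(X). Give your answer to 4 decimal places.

12.8436

E[X] = (-5)(0.2) + (-3)(0.16) + (3)(0.5) + (4)(0.14) = 0.58
E[X²] = (-5)²(0.2) + (-3)²(0.16) + (3)²(0.5) + (4)²(0.14) = 13.18
Var(X) = E[X²] − (E[X])² = 13.18 − (0.58)² = 12.8436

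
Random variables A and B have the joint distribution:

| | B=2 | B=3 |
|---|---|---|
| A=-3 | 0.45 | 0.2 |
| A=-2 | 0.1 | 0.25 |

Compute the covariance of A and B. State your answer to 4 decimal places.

0.0925

E[A] = -2.65,  E[B] = 2.45
E[AB] = -6.4
Cov(A,B) = E[AB] − E[A]E[B] = -6.4 − (-2.65)(2.45) = 0.0925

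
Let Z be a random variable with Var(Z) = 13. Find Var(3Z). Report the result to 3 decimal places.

117.000

Var(3Z) = (3)²·Var(Z) = 9·13 = 117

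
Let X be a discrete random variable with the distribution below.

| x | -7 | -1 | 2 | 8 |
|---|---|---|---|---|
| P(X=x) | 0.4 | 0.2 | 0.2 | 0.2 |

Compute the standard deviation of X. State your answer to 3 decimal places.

5.692

E[X] = (-7)(0.4) + (-1)(0.2) + (2)(0.2) + (8)(0.2) = -1
E[X²] = (-7)²(0.4) + (-1)²(0.2) + (2)²(0.2) + (8)²(0.2) = 33.4
var(X) = E[X²] − (E[X])² = 33.4 − (-1)² = 32.4
SD(X) = √32.4 ≈ 5.692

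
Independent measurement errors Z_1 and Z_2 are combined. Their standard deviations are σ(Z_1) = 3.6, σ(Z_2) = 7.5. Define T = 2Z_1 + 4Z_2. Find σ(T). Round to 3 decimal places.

30.852

V(Z_1) = 12.96, V(Z_2) = 56.25
By independence, V(T) = (2)²V(Z_1) + (4)²V(Z_2)
= (2)²·12.96 + (4)²·56.25 = 951.84
σ(T) = √951.84 ≈ 30.852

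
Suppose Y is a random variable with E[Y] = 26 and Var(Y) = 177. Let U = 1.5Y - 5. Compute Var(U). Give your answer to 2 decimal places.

Var(1.5Y - 5) = (1.5)²·Var(Y) = 2.25·177 = 398.25

398.25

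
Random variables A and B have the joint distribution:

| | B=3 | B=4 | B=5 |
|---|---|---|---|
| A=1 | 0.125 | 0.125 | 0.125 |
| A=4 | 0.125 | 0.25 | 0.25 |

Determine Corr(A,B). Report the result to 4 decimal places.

E[A] = 2.875,  E[B] = 4.125
E[AB] = 12
Cov(A,B) = E[AB] − E[A]E[B] = 12 − (2.875)(4.125) = 0.140625
Var(A) = 2.109375,  Var(B) = 0.609375
ρ = 0.140625 / √(2.109375·0.609375) ≈ 0.1240

0.1240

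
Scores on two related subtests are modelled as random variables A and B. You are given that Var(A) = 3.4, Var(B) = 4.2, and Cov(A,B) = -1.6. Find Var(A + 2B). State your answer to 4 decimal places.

13.8000

Var(A + 2B) = (1)²·Var(A) + (2)²·Var(B) + 2·(1)·(2)·Cov(A,B)
= 1·3.4 + 4·4.2 + 4·-1.6 = 13.8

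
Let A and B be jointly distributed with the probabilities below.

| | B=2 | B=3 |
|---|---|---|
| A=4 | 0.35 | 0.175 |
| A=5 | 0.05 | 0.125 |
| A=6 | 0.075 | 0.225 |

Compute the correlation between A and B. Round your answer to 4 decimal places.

0.3826

E[A] = 4.775,  E[B] = 2.525
E[AB] = 12.225
Cov(A,B) = E[AB] − E[A]E[B] = 12.225 − (4.775)(2.525) = 0.168125
Var(A) = 0.774375,  Var(B) = 0.249375
ρ = 0.168125 / √(0.774375·0.249375) ≈ 0.3826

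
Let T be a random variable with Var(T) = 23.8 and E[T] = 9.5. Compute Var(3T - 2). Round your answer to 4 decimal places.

214.2000

Var(3T - 2) = (3)²·Var(T) = 9·23.8 = 214.2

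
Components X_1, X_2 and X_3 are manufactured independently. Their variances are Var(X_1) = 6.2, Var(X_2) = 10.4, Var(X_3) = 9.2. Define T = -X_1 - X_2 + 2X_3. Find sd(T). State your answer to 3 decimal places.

By independence, Var(T) = (-1)²Var(X_1) + (-1)²Var(X_2) + (2)²Var(X_3)
= (-1)²·6.2 + (-1)²·10.4 + (2)²·9.2 = 53.4
sd(T) = √53.4 ≈ 7.308

7.308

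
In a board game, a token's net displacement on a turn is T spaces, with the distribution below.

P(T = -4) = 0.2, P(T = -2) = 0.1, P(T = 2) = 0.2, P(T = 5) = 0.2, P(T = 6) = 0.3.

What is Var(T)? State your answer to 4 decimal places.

E[T] = (-4)(0.2) + (-2)(0.1) + (2)(0.2) + (5)(0.2) + (6)(0.3) = 2.2
E[T²] = (-4)²(0.2) + (-2)²(0.1) + (2)²(0.2) + (5)²(0.2) + (6)²(0.3) = 20.2
Var(T) = E[T²] − (E[T])² = 20.2 − (2.2)² = 15.36

15.3600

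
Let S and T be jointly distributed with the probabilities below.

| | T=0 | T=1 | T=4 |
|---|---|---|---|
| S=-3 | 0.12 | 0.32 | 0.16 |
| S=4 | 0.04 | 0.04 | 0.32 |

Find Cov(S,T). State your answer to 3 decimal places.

2.856

E[S] = -0.2,  E[T] = 2.28
E[ST] = 2.4
Cov(S,T) = E[ST] − E[S]E[T] = 2.4 − (-0.2)(2.28) = 2.856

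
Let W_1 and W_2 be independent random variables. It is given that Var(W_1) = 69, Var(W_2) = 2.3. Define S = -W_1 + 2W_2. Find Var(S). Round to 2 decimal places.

78.20

By independence, Var(S) = (-1)²Var(W_1) + (2)²Var(W_2)
= (-1)²·69 + (2)²·2.3 = 78.2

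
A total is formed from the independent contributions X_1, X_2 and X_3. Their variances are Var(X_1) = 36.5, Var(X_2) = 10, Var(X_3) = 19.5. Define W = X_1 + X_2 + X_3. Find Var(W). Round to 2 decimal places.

66.00

By independence, Var(W) = (1)²Var(X_1) + (1)²Var(X_2) + (1)²Var(X_3)
= (1)²·36.5 + (1)²·10 + (1)²·19.5 = 66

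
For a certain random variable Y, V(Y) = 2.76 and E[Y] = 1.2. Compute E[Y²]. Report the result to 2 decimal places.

4.20

E[Y²] = V(Y) + (E[Y])² = 2.76 + (1.2)² = 4.2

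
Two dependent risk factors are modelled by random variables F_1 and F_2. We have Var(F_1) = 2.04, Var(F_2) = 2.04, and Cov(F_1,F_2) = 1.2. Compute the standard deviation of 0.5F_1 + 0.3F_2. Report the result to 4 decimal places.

1.0265

Var(0.5F_1 + 0.3F_2) = (0.5)²·Var(F_1) + (0.3)²·Var(F_2) + 2·(0.5)·(0.3)·Cov(F_1,F_2)
= 0.25·2.04 + 0.09·2.04 + 0.3·1.2 = 1.0536
SD(0.5F_1 + 0.3F_2) = √1.0536 ≈ 1.0265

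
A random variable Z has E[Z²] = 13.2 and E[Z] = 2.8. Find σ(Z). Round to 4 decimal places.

2.3152

var(Z) = 13.2 − (2.8)² = 5.36
σ(Z) = √5.36 ≈ 2.3152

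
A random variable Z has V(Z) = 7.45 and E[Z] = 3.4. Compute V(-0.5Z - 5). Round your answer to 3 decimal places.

1.863

V(-0.5Z - 5) = (-0.5)²·V(Z) = 0.25·7.45 = 1.8625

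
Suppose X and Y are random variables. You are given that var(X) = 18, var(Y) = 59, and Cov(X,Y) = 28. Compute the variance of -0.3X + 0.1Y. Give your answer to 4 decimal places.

0.5300

var(-0.3X + 0.1Y) = (-0.3)²·var(X) + (0.1)²·var(Y) + 2·(-0.3)·(0.1)·Cov(X,Y)
= 0.09·18 + 0.01·59 + -0.06·28 = 0.53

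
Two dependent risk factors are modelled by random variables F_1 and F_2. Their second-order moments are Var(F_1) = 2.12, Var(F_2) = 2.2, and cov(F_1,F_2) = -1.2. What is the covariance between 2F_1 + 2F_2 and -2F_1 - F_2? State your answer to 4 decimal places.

cov(2F_1 + 2F_2, -2F_1 - F_2) = (2)(-2)Var(F_1) + (2)(-1)Var(F_2) + [(2)(-1) + (2)(-2)]cov(F_1,F_2)
= -4·2.12 + -2·2.2 + -6·-1.2 = -5.68

-5.6800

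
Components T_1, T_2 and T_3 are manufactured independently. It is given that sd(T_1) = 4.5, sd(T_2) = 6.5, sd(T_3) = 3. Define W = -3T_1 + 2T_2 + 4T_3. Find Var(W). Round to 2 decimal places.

Var(T_1) = 20.25, Var(T_2) = 42.25, Var(T_3) = 9
By independence, Var(W) = (-3)²Var(T_1) + (2)²Var(T_2) + (4)²Var(T_3)
= (-3)²·20.25 + (2)²·42.25 + (4)²·9 = 495.25

495.25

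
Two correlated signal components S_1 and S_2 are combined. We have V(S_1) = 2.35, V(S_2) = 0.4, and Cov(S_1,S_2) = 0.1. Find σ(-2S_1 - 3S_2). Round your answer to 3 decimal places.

V(-2S_1 - 3S_2) = (-2)²·V(S_1) + (-3)²·V(S_2) + 2·(-2)·(-3)·Cov(S_1,S_2)
= 4·2.35 + 9·0.4 + 12·0.1 = 14.2
σ(-2S_1 - 3S_2) = √14.2 ≈ 3.768

3.768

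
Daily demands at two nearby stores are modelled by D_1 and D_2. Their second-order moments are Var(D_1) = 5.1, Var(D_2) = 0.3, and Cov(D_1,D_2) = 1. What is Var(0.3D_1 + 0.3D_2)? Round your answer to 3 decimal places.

0.666

Var(0.3D_1 + 0.3D_2) = (0.3)²·Var(D_1) + (0.3)²·Var(D_2) + 2·(0.3)·(0.3)·Cov(D_1,D_2)
= 0.09·5.1 + 0.09·0.3 + 0.18·1 = 0.666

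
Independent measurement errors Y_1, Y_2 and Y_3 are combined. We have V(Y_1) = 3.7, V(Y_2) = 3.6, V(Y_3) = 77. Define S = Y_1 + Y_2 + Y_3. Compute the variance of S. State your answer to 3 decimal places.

By independence, V(S) = (1)²V(Y_1) + (1)²V(Y_2) + (1)²V(Y_3)
= (1)²·3.7 + (1)²·3.6 + (1)²·77 = 84.3

84.300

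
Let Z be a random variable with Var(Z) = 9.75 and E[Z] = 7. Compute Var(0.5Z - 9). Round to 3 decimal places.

Var(0.5Z - 9) = (0.5)²·Var(Z) = 0.25·9.75 = 2.4375

2.438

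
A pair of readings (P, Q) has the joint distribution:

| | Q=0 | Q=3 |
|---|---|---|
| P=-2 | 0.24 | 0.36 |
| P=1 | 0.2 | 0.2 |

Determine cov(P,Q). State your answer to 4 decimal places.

E[P] = -0.8,  E[Q] = 1.68
E[PQ] = -1.56
cov(P,Q) = E[PQ] − E[P]E[Q] = -1.56 − (-0.8)(1.68) = -0.216

-0.2160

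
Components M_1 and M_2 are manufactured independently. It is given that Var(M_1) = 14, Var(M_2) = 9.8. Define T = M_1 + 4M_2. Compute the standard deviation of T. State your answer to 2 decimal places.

By independence, Var(T) = (1)²Var(M_1) + (4)²Var(M_2)
= (1)²·14 + (4)²·9.8 = 170.8
σ(T) = √170.8 ≈ 13.07

13.07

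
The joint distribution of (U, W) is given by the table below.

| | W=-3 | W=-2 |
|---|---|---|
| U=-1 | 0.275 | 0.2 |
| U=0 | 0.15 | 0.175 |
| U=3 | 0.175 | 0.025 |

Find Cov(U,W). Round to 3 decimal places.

E[U] = 0.125,  E[W] = -2.6
E[UW] = -0.5
Cov(U,W) = E[UW] − E[U]E[W] = -0.5 − (0.125)(-2.6) = -0.175

-0.175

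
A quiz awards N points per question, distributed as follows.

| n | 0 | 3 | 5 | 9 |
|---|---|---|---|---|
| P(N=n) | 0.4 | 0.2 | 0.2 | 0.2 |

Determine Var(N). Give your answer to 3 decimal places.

E[N] = (0)(0.4) + (3)(0.2) + (5)(0.2) + (9)(0.2) = 3.4
E[N²] = (0)²(0.4) + (3)²(0.2) + (5)²(0.2) + (9)²(0.2) = 23
Var(N) = E[N²] − (E[N])² = 23 − (3.4)² = 11.44

11.440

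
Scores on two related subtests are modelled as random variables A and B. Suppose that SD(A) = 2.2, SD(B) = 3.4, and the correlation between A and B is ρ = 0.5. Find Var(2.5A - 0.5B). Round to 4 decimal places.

Var(A) = (2.2)² = 4.84;  Var(B) = (3.4)² = 11.56
Cov(A,B) = ρ·SD(A)·SD(B) = 0.5·2.2·3.4 = 3.74
Var(2.5A - 0.5B) = (2.5)²·Var(A) + (-0.5)²·Var(B) + 2·(2.5)·(-0.5)·Cov(A,B)
= 6.25·4.84 + 0.25·11.56 + -2.5·3.74 = 23.79

23.7900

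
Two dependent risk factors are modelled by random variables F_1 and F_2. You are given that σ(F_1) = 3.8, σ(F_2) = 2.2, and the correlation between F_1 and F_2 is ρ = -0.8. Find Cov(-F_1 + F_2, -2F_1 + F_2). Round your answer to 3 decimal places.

53.784

var(F_1) = (3.8)² = 14.44;  var(F_2) = (2.2)² = 4.84
Cov(F_1,F_2) = ρ·σ(F_1)·σ(F_2) = -0.8·3.8·2.2 = -6.688
Cov(-F_1 + F_2, -2F_1 + F_2) = (-1)(-2)var(F_1) + (1)(1)var(F_2) + [(-1)(1) + (1)(-2)]Cov(F_1,F_2)
= 2·14.44 + 1·4.84 + -3·-6.688 = 53.784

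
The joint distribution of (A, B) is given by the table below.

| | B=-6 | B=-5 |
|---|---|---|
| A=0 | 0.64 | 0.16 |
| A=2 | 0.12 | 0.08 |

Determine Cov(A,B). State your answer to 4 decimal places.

E[A] = 0.4,  E[B] = -5.76
E[AB] = -2.24
Cov(A,B) = E[AB] − E[A]E[B] = -2.24 − (0.4)(-5.76) = 0.064

0.0640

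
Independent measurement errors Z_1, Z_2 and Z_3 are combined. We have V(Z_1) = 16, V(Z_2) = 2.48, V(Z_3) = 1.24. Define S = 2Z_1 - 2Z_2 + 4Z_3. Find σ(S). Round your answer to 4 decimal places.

9.6830

By independence, V(S) = (2)²V(Z_1) + (-2)²V(Z_2) + (4)²V(Z_3)
= (2)²·16 + (-2)²·2.48 + (4)²·1.24 = 93.76
σ(S) = √93.76 ≈ 9.6830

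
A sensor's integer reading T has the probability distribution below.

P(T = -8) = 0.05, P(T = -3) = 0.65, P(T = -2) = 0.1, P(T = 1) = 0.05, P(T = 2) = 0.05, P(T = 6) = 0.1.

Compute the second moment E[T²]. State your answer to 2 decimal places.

E[T²] = (-8)²(0.05) + (-3)²(0.65) + (-2)²(0.1) + (1)²(0.05) + (2)²(0.05) + (6)²(0.1) = 13.3

13.30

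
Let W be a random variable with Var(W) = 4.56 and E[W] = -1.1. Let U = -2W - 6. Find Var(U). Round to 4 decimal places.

Var(-2W - 6) = (-2)²·Var(W) = 4·4.56 = 18.24

18.2400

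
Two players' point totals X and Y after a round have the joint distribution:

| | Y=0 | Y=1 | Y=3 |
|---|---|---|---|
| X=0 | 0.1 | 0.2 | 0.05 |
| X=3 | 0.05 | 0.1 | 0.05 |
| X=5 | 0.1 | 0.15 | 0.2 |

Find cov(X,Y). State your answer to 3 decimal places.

0.653

E[X] = 2.85,  E[Y] = 1.35
E[XY] = 4.5
cov(X,Y) = E[XY] − E[X]E[Y] = 4.5 − (2.85)(1.35) = 0.6525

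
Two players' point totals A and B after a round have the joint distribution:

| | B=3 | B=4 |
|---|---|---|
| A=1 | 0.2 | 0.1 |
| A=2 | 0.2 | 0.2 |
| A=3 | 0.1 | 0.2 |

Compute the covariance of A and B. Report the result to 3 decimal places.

0.100

E[A] = 2,  E[B] = 3.5
E[AB] = 7.1
Cov(A,B) = E[AB] − E[A]E[B] = 7.1 − (2)(3.5) = 0.1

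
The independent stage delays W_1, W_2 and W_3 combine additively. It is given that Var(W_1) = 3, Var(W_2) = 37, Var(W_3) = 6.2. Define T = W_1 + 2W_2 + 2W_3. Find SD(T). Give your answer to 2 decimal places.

By independence, Var(T) = (1)²Var(W_1) + (2)²Var(W_2) + (2)²Var(W_3)
= (1)²·3 + (2)²·37 + (2)²·6.2 = 175.8
SD(T) = √175.8 ≈ 13.26

13.26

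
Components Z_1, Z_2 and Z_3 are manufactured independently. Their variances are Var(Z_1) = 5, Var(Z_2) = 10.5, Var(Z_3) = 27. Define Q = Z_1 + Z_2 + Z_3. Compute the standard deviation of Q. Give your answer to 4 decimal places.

By independence, Var(Q) = (1)²Var(Z_1) + (1)²Var(Z_2) + (1)²Var(Z_3)
= (1)²·5 + (1)²·10.5 + (1)²·27 = 42.5
SD(Q) = √42.5 ≈ 6.5192

6.5192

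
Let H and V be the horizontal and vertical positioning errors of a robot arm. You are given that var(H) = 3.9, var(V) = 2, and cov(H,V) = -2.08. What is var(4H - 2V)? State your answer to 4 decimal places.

103.6800

var(4H - 2V) = (4)²·var(H) + (-2)²·var(V) + 2·(4)·(-2)·cov(H,V)
= 16·3.9 + 4·2 + -16·-2.08 = 103.68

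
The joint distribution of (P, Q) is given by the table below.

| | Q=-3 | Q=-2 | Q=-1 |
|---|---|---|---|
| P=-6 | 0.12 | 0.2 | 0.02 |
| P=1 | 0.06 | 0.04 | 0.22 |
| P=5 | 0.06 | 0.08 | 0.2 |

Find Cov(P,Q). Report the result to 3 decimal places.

E[P] = -0.02,  E[Q] = -1.8
E[PQ] = 1.5
Cov(P,Q) = E[PQ] − E[P]E[Q] = 1.5 − (-0.02)(-1.8) = 1.464

1.464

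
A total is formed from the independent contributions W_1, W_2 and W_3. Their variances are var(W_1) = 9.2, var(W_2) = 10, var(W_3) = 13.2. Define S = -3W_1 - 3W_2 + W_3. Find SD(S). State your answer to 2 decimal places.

13.64

By independence, var(S) = (-3)²var(W_1) + (-3)²var(W_2) + (1)²var(W_3)
= (-3)²·9.2 + (-3)²·10 + (1)²·13.2 = 186
SD(S) = √186 ≈ 13.64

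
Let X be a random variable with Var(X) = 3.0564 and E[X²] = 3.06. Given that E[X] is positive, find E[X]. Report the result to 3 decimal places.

0.060

(E[X])² = E[X²] − Var(X) = 3.06 − 3.0564 = 0.0036
E[X] = √0.0036 = 0.06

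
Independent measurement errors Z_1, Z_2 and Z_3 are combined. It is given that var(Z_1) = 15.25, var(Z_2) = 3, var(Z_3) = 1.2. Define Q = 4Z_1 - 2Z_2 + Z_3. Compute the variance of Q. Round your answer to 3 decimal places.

257.200

By independence, var(Q) = (4)²var(Z_1) + (-2)²var(Z_2) + (1)²var(Z_3)
= (4)²·15.25 + (-2)²·3 + (1)²·1.2 = 257.2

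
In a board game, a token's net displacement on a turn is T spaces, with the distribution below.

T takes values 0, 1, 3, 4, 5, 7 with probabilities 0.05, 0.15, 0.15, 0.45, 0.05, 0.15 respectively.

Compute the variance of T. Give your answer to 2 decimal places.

E[T] = (0)(0.05) + (1)(0.15) + (3)(0.15) + (4)(0.45) + (5)(0.05) + (7)(0.15) = 3.7
E[T²] = (0)²(0.05) + (1)²(0.15) + (3)²(0.15) + (4)²(0.45) + (5)²(0.05) + (7)²(0.15) = 17.3
Var(T) = E[T²] − (E[T])² = 17.3 − (3.7)² = 3.61

3.61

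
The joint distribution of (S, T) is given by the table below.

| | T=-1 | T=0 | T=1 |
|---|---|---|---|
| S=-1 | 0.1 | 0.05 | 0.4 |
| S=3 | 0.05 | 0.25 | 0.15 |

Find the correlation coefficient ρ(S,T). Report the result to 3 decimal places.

E[S] = 0.8,  E[T] = 0.4
E[ST] = 0
cov(S,T) = E[ST] − E[S]E[T] = 0 − (0.8)(0.4) = -0.32
var(S) = 3.96,  var(T) = 0.54
ρ = -0.32 / √(3.96·0.54) ≈ -0.219

-0.219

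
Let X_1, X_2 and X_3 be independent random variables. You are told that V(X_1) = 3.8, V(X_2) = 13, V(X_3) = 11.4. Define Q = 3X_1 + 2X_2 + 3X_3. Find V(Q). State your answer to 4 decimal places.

188.8000

By independence, V(Q) = (3)²V(X_1) + (2)²V(X_2) + (3)²V(X_3)
= (3)²·3.8 + (2)²·13 + (3)²·11.4 = 188.8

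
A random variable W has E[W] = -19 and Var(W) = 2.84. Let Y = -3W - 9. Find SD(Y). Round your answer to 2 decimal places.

Var(-3W - 9) = (-3)²·2.84 = 25.56
SD(Y) = √25.56 ≈ 5.06

5.06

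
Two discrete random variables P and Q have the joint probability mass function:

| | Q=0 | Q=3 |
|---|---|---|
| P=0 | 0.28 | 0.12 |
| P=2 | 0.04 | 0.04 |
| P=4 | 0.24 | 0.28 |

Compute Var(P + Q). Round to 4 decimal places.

7.1264

E[P] = 2.24,  E[Q] = 1.32,  E[PQ] = 3.6
Var(P) = 8.64 − (2.24)² = 3.6224;  Var(Q) = 3.96 − (1.32)² = 2.2176
cov(P,Q) = 3.6 − (2.24)(1.32) = 0.6432
Var(P + Q) = (1)²·3.6224 + (1)²·2.2176 + 2·(1)·(1)·0.6432 = 7.1264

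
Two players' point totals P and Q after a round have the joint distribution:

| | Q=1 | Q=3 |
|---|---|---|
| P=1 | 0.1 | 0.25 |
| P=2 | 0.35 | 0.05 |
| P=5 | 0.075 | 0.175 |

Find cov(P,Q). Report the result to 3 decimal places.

E[P] = 2.4,  E[Q] = 1.95
E[PQ] = 4.85
cov(P,Q) = E[PQ] − E[P]E[Q] = 4.85 − (2.4)(1.95) = 0.17

0.170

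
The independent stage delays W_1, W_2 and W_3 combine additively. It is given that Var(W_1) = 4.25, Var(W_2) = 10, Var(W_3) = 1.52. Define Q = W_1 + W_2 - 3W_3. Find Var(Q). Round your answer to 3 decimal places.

By independence, Var(Q) = (1)²Var(W_1) + (1)²Var(W_2) + (-3)²Var(W_3)
= (1)²·4.25 + (1)²·10 + (-3)²·1.52 = 27.93

27.930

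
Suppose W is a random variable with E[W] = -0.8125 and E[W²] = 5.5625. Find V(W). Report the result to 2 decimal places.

4.90

V(W) = 5.5625 − (-0.8125)² = 4.90234375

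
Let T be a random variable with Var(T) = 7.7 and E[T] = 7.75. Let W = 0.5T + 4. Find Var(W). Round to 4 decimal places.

Var(0.5T + 4) = (0.5)²·Var(T) = 0.25·7.7 = 1.925

1.9250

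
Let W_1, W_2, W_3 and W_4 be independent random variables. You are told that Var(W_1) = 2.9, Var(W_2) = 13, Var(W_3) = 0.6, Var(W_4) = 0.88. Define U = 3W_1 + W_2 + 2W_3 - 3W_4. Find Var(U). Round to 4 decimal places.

49.4200

By independence, Var(U) = (3)²Var(W_1) + (1)²Var(W_2) + (2)²Var(W_3) + (-3)²Var(W_4)
= (3)²·2.9 + (1)²·13 + (2)²·0.6 + (-3)²·0.88 = 49.42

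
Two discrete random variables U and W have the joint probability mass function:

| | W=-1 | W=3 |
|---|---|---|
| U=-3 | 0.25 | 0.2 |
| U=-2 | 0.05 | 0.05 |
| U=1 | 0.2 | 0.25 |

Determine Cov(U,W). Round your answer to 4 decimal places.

E[U] = -1.1,  E[W] = 1
E[UW] = -0.7
Cov(U,W) = E[UW] − E[U]E[W] = -0.7 − (-1.1)(1) = 0.4

0.4000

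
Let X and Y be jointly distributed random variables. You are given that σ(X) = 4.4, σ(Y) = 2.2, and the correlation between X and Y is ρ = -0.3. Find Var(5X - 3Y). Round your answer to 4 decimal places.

Var(X) = (4.4)² = 19.36;  Var(Y) = (2.2)² = 4.84
cov(X,Y) = ρ·σ(X)·σ(Y) = -0.3·4.4·2.2 = -2.904
Var(5X - 3Y) = (5)²·Var(X) + (-3)²·Var(Y) + 2·(5)·(-3)·cov(X,Y)
= 25·19.36 + 9·4.84 + -30·-2.904 = 614.68

614.6800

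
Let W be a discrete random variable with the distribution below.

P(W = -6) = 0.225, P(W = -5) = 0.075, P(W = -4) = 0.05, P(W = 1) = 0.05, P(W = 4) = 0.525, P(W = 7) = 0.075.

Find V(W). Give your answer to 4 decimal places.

22.3375

E[W] = (-6)(0.225) + (-5)(0.075) + (-4)(0.05) + (1)(0.05) + (4)(0.525) + (7)(0.075) = 0.75
E[W²] = (-6)²(0.225) + (-5)²(0.075) + (-4)²(0.05) + (1)²(0.05) + (4)²(0.525) + (7)²(0.075) = 22.9
V(W) = E[W²] − (E[W])² = 22.9 − (0.75)² = 22.3375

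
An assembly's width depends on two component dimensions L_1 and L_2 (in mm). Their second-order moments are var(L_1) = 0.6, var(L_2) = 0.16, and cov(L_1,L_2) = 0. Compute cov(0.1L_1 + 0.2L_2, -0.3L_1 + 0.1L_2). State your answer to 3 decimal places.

-0.015

cov(0.1L_1 + 0.2L_2, -0.3L_1 + 0.1L_2) = (0.1)(-0.3)var(L_1) + (0.2)(0.1)var(L_2) + [(0.1)(0.1) + (0.2)(-0.3)]cov(L_1,L_2)
= -0.03·0.6 + 0.02·0.16 + -0.05·0 = -0.0148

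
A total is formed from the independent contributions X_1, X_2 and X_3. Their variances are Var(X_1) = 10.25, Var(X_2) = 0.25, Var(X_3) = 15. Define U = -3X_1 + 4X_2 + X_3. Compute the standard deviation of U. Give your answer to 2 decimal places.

10.55

By independence, Var(U) = (-3)²Var(X_1) + (4)²Var(X_2) + (1)²Var(X_3)
= (-3)²·10.25 + (4)²·0.25 + (1)²·15 = 111.25
SD(U) = √111.25 ≈ 10.55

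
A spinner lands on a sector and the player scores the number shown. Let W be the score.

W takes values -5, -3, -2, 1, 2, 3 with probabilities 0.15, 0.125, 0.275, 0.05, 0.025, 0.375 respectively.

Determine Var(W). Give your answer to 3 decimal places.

9.298

E[W] = (-5)(0.15) + (-3)(0.125) + (-2)(0.275) + (1)(0.05) + (2)(0.025) + (3)(0.375) = -0.45
E[W²] = (-5)²(0.15) + (-3)²(0.125) + (-2)²(0.275) + (1)²(0.05) + (2)²(0.025) + (3)²(0.375) = 9.5
Var(W) = E[W²] − (E[W])² = 9.5 − (-0.45)² = 9.2975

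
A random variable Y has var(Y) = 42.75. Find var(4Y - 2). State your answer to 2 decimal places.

var(4Y - 2) = (4)²·var(Y) = 16·42.75 = 684

684.00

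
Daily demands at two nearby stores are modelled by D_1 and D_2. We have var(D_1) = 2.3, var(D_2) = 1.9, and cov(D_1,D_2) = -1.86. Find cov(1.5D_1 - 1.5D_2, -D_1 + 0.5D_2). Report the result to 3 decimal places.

cov(1.5D_1 - 1.5D_2, -D_1 + 0.5D_2) = (1.5)(-1)var(D_1) + (-1.5)(0.5)var(D_2) + [(1.5)(0.5) + (-1.5)(-1)]cov(D_1,D_2)
= -1.5·2.3 + -0.75·1.9 + 2.25·-1.86 = -9.06

-9.060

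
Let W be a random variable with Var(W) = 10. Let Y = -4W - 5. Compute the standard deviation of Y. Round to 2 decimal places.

Var(-4W - 5) = (-4)²·10 = 160
SD(Y) = √160 ≈ 12.65

12.65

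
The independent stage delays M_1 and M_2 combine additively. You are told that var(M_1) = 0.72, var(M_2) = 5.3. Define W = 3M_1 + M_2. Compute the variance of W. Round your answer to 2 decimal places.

11.78

By independence, var(W) = (3)²var(M_1) + (1)²var(M_2)
= (3)²·0.72 + (1)²·5.3 = 11.78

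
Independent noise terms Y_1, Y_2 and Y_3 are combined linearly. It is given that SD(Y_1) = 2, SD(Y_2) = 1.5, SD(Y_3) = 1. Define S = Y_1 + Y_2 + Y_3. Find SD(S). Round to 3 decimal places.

var(Y_1) = 4, var(Y_2) = 2.25, var(Y_3) = 1
By independence, var(S) = (1)²var(Y_1) + (1)²var(Y_2) + (1)²var(Y_3)
= (1)²·4 + (1)²·2.25 + (1)²·1 = 7.25
SD(S) = √7.25 ≈ 2.693

2.693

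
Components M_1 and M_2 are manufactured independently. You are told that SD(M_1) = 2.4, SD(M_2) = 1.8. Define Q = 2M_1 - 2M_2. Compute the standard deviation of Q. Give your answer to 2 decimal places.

Var(M_1) = 5.76, Var(M_2) = 3.24
By independence, Var(Q) = (2)²Var(M_1) + (-2)²Var(M_2)
= (2)²·5.76 + (-2)²·3.24 = 36
SD(Q) = √36 ≈ 6.00

6.00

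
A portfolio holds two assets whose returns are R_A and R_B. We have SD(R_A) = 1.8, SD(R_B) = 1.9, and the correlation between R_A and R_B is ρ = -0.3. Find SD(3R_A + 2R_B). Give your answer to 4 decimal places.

var(R_A) = (1.8)² = 3.24;  var(R_B) = (1.9)² = 3.61
Cov(R_A,R_B) = ρ·SD(R_A)·SD(R_B) = -0.3·1.8·1.9 = -1.026
var(3R_A + 2R_B) = (3)²·var(R_A) + (2)²·var(R_B) + 2·(3)·(2)·Cov(R_A,R_B)
= 9·3.24 + 4·3.61 + 12·-1.026 = 31.288
SD(3R_A + 2R_B) = √31.288 ≈ 5.5936

5.5936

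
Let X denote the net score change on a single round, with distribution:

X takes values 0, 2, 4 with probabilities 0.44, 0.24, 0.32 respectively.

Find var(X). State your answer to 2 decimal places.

2.98

E[X] = (0)(0.44) + (2)(0.24) + (4)(0.32) = 1.76
E[X²] = (0)²(0.44) + (2)²(0.24) + (4)²(0.32) = 6.08
var(X) = E[X²] − (E[X])² = 6.08 − (1.76)² = 2.9824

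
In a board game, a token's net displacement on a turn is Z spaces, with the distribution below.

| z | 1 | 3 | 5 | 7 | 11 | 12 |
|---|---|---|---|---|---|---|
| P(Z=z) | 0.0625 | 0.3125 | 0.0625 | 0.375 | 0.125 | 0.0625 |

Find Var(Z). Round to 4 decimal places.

E[Z] = (1)(0.0625) + (3)(0.3125) + (5)(0.0625) + (7)(0.375) + (11)(0.125) + (12)(0.0625) = 6.0625
E[Z²] = (1)²(0.0625) + (3)²(0.3125) + (5)²(0.0625) + (7)²(0.375) + (11)²(0.125) + (12)²(0.0625) = 46.9375
Var(Z) = E[Z²] − (E[Z])² = 46.9375 − (6.0625)² = 10.18359375

10.1836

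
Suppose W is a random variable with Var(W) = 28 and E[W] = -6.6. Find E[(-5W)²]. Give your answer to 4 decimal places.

1789.0000

E[-5W] = -5·-6.6 = 33
Var(-5W) = (-5)²·28 = 700
E[(-5W)²] = Var((-5W)) + (E[(-5W)])² = 700 + (33)² = 1789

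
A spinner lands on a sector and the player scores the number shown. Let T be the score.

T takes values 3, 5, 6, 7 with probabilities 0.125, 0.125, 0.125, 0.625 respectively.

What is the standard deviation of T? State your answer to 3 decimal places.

E[T] = (3)(0.125) + (5)(0.125) + (6)(0.125) + (7)(0.625) = 6.125
E[T²] = (3)²(0.125) + (5)²(0.125) + (6)²(0.125) + (7)²(0.625) = 39.375
Var(T) = E[T²] − (E[T])² = 39.375 − (6.125)² = 1.859375
SD(T) = √1.859375 ≈ 1.364

1.364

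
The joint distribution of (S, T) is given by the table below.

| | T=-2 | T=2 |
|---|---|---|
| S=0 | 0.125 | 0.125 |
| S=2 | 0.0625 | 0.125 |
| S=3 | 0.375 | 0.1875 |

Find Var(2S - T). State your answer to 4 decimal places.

11.6094

E[S] = 2.0625,  E[T] = -0.25,  E[ST] = -0.875
Var(S) = 5.8125 − (2.0625)² = 1.55859375;  Var(T) = 4 − (-0.25)² = 3.9375
Cov(S,T) = -0.875 − (2.0625)(-0.25) = -0.359375
Var(2S - T) = (2)²·1.55859375 + (-1)²·3.9375 + 2·(2)·(-1)·-0.359375 = 11.609375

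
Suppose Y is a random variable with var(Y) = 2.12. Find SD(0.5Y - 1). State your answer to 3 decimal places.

0.728

var(0.5Y - 1) = (0.5)²·2.12 = 0.53
SD(0.5Y - 1) = √0.53 ≈ 0.728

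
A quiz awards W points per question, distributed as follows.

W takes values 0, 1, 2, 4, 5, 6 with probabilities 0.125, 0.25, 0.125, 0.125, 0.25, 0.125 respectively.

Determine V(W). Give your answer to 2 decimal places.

E[W] = (0)(0.125) + (1)(0.25) + (2)(0.125) + (4)(0.125) + (5)(0.25) + (6)(0.125) = 3
E[W²] = (0)²(0.125) + (1)²(0.25) + (2)²(0.125) + (4)²(0.125) + (5)²(0.25) + (6)²(0.125) = 13.5
V(W) = E[W²] − (E[W])² = 13.5 − (3)² = 4.5

4.50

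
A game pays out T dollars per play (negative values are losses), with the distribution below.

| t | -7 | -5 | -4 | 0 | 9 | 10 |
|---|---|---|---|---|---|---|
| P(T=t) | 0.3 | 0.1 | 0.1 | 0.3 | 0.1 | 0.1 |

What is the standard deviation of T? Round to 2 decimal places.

5.97

E[T] = (-7)(0.3) + (-5)(0.1) + (-4)(0.1) + (0)(0.3) + (9)(0.1) + (10)(0.1) = -1.1
E[T²] = (-7)²(0.3) + (-5)²(0.1) + (-4)²(0.1) + (0)²(0.3) + (9)²(0.1) + (10)²(0.1) = 36.9
V(T) = E[T²] − (E[T])² = 36.9 − (-1.1)² = 35.69
sd(T) = √35.69 ≈ 5.97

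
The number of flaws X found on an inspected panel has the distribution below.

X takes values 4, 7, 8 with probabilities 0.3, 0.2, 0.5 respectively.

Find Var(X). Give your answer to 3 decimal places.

3.040

E[X] = (4)(0.3) + (7)(0.2) + (8)(0.5) = 6.6
E[X²] = (4)²(0.3) + (7)²(0.2) + (8)²(0.5) = 46.6
Var(X) = E[X²] − (E[X])² = 46.6 − (6.6)² = 3.04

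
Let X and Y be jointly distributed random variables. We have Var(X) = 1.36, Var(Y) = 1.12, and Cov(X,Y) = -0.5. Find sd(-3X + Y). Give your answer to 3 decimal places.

Var(-3X + Y) = (-3)²·Var(X) + (1)²·Var(Y) + 2·(-3)·(1)·Cov(X,Y)
= 9·1.36 + 1·1.12 + -6·-0.5 = 16.36
sd(-3X + Y) = √16.36 ≈ 4.045

4.045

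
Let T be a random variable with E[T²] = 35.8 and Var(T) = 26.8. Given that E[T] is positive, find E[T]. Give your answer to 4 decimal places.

3.0000

(E[T])² = E[T²] − Var(T) = 35.8 − 26.8 = 9
E[T] = √9 = 3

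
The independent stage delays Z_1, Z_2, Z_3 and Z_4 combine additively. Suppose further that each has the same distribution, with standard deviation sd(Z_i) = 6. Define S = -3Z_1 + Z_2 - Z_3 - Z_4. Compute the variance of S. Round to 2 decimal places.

432.00

Var(Z_i) = (6)² = 36
By independence, Var(S) = (-3)²Var(Z_1) + (1)²Var(Z_2) + (-1)²Var(Z_3) + (-1)²Var(Z_4)
= (-3)²·36 + (1)²·36 + (-1)²·36 + (-1)²·36 = 432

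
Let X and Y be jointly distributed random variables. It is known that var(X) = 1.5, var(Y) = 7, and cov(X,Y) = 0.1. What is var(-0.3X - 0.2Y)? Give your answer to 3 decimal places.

0.427

var(-0.3X - 0.2Y) = (-0.3)²·var(X) + (-0.2)²·var(Y) + 2·(-0.3)·(-0.2)·cov(X,Y)
= 0.09·1.5 + 0.04·7 + 0.12·0.1 = 0.427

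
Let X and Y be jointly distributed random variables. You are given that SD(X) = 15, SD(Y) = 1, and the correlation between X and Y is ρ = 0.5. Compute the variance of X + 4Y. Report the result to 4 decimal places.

301.0000

Var(X) = (15)² = 225;  Var(Y) = (1)² = 1
cov(X,Y) = ρ·SD(X)·SD(Y) = 0.5·15·1 = 7.5
Var(X + 4Y) = (1)²·Var(X) + (4)²·Var(Y) + 2·(1)·(4)·cov(X,Y)
= 1·225 + 16·1 + 8·7.5 = 301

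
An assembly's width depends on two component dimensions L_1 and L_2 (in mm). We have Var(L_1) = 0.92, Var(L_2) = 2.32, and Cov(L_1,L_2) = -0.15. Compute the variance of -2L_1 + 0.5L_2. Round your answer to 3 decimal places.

4.560

Var(-2L_1 + 0.5L_2) = (-2)²·Var(L_1) + (0.5)²·Var(L_2) + 2·(-2)·(0.5)·Cov(L_1,L_2)
= 4·0.92 + 0.25·2.32 + -2·-0.15 = 4.56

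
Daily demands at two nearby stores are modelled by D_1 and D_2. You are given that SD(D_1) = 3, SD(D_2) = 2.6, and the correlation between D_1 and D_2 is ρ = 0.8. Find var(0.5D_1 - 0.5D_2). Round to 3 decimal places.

0.820

var(D_1) = (3)² = 9;  var(D_2) = (2.6)² = 6.76
cov(D_1,D_2) = ρ·SD(D_1)·SD(D_2) = 0.8·3·2.6 = 6.24
var(0.5D_1 - 0.5D_2) = (0.5)²·var(D_1) + (-0.5)²·var(D_2) + 2·(0.5)·(-0.5)·cov(D_1,D_2)
= 0.25·9 + 0.25·6.76 + -0.5·6.24 = 0.82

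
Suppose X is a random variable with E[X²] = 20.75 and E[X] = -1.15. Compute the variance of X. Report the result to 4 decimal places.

19.4275

V(X) = 20.75 − (-1.15)² = 19.4275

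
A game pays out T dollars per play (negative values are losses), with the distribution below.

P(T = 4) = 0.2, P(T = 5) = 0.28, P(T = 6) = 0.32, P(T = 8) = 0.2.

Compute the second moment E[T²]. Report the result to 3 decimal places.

34.520

E[T²] = (4)²(0.2) + (5)²(0.28) + (6)²(0.32) + (8)²(0.2) = 34.52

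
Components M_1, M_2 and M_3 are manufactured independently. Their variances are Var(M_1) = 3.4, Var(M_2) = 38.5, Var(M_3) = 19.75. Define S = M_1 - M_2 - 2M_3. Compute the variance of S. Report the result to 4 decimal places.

120.9000

By independence, Var(S) = (1)²Var(M_1) + (-1)²Var(M_2) + (-2)²Var(M_3)
= (1)²·3.4 + (-1)²·38.5 + (-2)²·19.75 = 120.9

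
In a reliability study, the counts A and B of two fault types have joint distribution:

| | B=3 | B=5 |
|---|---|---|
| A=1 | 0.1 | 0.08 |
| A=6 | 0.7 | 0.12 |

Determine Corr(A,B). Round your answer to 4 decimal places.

E[A] = 5.1,  E[B] = 3.4
E[AB] = 16.9
Cov(A,B) = E[AB] − E[A]E[B] = 16.9 − (5.1)(3.4) = -0.44
var(A) = 3.69,  var(B) = 0.64
ρ = -0.44 / √(3.69·0.64) ≈ -0.2863

-0.2863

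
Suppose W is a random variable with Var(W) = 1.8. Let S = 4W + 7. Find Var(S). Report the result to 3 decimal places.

Var(4W + 7) = (4)²·Var(W) = 16·1.8 = 28.8

28.800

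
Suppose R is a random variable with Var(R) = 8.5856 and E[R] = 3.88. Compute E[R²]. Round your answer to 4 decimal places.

23.6400

E[R²] = Var(R) + (E[R])² = 8.5856 + (3.88)² = 23.64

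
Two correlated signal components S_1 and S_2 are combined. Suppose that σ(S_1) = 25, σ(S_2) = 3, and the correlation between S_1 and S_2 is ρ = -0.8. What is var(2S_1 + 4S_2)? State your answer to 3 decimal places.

var(S_1) = (25)² = 625;  var(S_2) = (3)² = 9
Cov(S_1,S_2) = ρ·σ(S_1)·σ(S_2) = -0.8·25·3 = -60
var(2S_1 + 4S_2) = (2)²·var(S_1) + (4)²·var(S_2) + 2·(2)·(4)·Cov(S_1,S_2)
= 4·625 + 16·9 + 16·-60 = 1684

1684.000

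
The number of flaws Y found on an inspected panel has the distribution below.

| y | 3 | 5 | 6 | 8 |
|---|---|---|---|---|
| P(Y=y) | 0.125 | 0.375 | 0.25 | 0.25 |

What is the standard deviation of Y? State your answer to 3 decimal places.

E[Y] = (3)(0.125) + (5)(0.375) + (6)(0.25) + (8)(0.25) = 5.75
E[Y²] = (3)²(0.125) + (5)²(0.375) + (6)²(0.25) + (8)²(0.25) = 35.5
V(Y) = E[Y²] − (E[Y])² = 35.5 − (5.75)² = 2.4375
SD(Y) = √2.4375 ≈ 1.561

1.561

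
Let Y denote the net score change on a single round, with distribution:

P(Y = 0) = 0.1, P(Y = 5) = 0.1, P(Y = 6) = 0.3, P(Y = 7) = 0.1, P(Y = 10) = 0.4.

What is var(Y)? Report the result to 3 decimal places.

E[Y] = (0)(0.1) + (5)(0.1) + (6)(0.3) + (7)(0.1) + (10)(0.4) = 7
E[Y²] = (0)²(0.1) + (5)²(0.1) + (6)²(0.3) + (7)²(0.1) + (10)²(0.4) = 58.2
var(Y) = E[Y²] − (E[Y])² = 58.2 − (7)² = 9.2

9.200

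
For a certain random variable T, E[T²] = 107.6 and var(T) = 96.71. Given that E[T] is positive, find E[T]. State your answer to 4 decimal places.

3.3000

(E[T])² = E[T²] − var(T) = 107.6 − 96.71 = 10.89
E[T] = √10.89 = 3.3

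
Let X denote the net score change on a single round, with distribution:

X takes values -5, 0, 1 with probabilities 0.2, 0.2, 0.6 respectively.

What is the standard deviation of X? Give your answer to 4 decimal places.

2.3324

E[X] = (-5)(0.2) + (0)(0.2) + (1)(0.6) = -0.4
E[X²] = (-5)²(0.2) + (0)²(0.2) + (1)²(0.6) = 5.6
V(X) = E[X²] − (E[X])² = 5.6 − (-0.4)² = 5.44
SD(X) = √5.44 ≈ 2.3324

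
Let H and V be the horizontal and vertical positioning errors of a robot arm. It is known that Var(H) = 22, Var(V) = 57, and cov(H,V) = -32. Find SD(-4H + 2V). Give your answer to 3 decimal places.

Var(-4H + 2V) = (-4)²·Var(H) + (2)²·Var(V) + 2·(-4)·(2)·cov(H,V)
= 16·22 + 4·57 + -16·-32 = 1092
SD(-4H + 2V) = √1092 ≈ 33.045

33.045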